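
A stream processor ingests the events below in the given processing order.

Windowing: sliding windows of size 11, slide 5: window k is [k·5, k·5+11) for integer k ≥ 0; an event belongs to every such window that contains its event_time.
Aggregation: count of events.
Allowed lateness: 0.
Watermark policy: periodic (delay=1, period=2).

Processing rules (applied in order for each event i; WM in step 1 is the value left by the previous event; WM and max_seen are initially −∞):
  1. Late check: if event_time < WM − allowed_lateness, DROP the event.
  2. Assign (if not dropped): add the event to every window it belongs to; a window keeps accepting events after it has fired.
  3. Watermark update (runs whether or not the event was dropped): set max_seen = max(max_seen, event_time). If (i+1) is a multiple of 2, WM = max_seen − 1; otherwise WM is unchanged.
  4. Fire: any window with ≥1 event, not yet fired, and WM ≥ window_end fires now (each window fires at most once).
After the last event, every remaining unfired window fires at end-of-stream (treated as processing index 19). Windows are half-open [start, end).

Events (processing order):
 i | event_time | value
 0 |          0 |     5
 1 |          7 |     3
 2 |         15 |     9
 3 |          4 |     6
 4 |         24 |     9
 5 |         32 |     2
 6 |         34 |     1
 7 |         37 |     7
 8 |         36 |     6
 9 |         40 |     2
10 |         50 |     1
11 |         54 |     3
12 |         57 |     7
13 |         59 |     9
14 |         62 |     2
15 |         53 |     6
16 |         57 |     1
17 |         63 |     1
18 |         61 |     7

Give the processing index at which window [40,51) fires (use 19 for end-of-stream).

11

i=0 t=0 v=5: → [0,11); WM=−∞
i=1 t=7 v=3: → [5,16),[0,11); WM=6
i=2 t=15 v=9: → [15,26),[10,21),[5,16); WM=6
i=3 t=4 v=6: DROP (t<6-0); WM=14; [0,11) fires=2
i=4 t=24 v=9: → [20,31),[15,26); WM=14
i=5 t=32 v=2: → [30,41),[25,36); WM=31; [5,16) fires=2 [10,21) fires=1 [15,26) fires=2 [20,31) fires=1
i=6 t=34 v=1: → [30,41),[25,36); WM=31
i=7 t=37 v=7: → [35,46),[30,41); WM=36; [25,36) fires=2
i=8 t=36 v=6: → [35,46),[30,41); WM=36
i=9 t=40 v=2: → [40,51),[35,46),[30,41); WM=39
i=10 t=50 v=1: → [50,61),[45,56),[40,51); WM=39
i=11 t=54 v=3: → [50,61),[45,56); WM=53; [30,41) fires=5 [35,46) fires=3 [40,51) fires=2
i=12 t=57 v=7: → [55,66),[50,61); WM=53
i=13 t=59 v=9: → [55,66),[50,61); WM=58; [45,56) fires=2
i=14 t=62 v=2: → [60,71),[55,66); WM=58
i=15 t=53 v=6: DROP (t<58-0); WM=61; [50,61) fires=4
i=16 t=57 v=1: DROP (t<61-0); WM=61
i=17 t=63 v=1: → [60,71),[55,66); WM=62
i=18 t=61 v=7: DROP (t<62-0); WM=62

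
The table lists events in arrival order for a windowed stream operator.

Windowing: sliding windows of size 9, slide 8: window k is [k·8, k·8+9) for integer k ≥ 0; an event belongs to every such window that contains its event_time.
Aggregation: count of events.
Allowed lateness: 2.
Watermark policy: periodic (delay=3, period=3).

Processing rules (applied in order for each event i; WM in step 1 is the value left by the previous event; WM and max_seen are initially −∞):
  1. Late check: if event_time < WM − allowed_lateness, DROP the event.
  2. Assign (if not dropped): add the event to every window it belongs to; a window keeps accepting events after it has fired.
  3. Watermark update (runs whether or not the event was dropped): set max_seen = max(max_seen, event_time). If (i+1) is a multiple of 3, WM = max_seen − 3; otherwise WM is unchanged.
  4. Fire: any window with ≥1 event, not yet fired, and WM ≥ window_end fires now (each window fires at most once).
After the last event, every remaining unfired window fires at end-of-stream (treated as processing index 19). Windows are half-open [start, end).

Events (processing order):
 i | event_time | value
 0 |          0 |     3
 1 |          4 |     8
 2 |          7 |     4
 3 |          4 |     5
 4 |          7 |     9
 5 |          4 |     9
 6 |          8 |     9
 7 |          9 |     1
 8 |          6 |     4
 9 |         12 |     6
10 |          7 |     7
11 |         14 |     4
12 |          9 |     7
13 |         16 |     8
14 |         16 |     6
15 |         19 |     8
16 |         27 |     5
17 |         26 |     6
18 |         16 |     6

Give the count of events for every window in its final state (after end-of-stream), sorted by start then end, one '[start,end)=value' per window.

i=0 t=0 v=3: → [0,9); WM=−∞
i=1 t=4 v=8: → [0,9); WM=−∞
i=2 t=7 v=4: → [0,9); WM=4
i=3 t=4 v=5: → [0,9); WM=4
i=4 t=7 v=9: → [0,9); WM=4
i=5 t=4 v=9: → [0,9); WM=4
i=6 t=8 v=9: → [8,17),[0,9); WM=4
i=7 t=9 v=1: → [8,17); WM=4
i=8 t=6 v=4: → [0,9); WM=6
i=9 t=12 v=6: → [8,17); WM=6
i=10 t=7 v=7: → [0,9); WM=6
i=11 t=14 v=4: → [8,17); WM=11; [0,9) fires=9
i=12 t=9 v=7: → [8,17); WM=11
i=13 t=16 v=8: → [16,25),[8,17); WM=11
i=14 t=16 v=6: → [16,25),[8,17); WM=13
i=15 t=19 v=8: → [16,25); WM=13
i=16 t=27 v=5: → [24,33); WM=13
i=17 t=26 v=6: → [24,33); WM=24; [8,17) fires=7
i=18 t=16 v=6: DROP (t<24-2); WM=24

[0,9)=9 [8,17)=7 [16,25)=3 [24,33)=2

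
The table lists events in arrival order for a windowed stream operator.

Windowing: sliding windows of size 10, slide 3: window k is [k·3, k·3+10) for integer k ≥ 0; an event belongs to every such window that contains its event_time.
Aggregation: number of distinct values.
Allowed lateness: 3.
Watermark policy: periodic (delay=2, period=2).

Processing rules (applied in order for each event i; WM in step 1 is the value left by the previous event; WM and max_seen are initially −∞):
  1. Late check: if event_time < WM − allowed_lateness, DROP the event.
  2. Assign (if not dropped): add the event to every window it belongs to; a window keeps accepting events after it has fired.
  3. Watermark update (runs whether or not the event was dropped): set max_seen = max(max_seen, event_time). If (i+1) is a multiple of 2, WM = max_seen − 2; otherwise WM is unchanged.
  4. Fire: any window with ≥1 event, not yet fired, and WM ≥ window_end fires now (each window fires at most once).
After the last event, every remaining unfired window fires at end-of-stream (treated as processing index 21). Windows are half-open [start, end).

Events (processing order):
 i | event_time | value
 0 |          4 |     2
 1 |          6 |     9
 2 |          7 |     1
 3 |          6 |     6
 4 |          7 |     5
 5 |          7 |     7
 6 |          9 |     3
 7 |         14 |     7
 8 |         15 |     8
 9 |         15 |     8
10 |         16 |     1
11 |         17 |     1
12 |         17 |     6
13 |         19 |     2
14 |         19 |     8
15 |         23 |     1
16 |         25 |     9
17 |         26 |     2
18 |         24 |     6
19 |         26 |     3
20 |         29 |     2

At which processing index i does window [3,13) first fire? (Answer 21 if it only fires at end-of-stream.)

9

i=0 t=4 v=2: → [3,13),[0,10); WM=−∞
i=1 t=6 v=9: → [6,16),[3,13),[0,10); WM=4
i=2 t=7 v=1: → [6,16),[3,13),[0,10); WM=4
i=3 t=6 v=6: → [6,16),[3,13),[0,10); WM=5
i=4 t=7 v=5: → [6,16),[3,13),[0,10); WM=5
i=5 t=7 v=7: → [6,16),[3,13),[0,10); WM=5
i=6 t=9 v=3: → [9,19),[6,16),[3,13),[0,10); WM=5
i=7 t=14 v=7: → [12,22),[9,19),[6,16); WM=12; [0,10) fires=7
i=8 t=15 v=8: → [15,25),[12,22),[9,19),[6,16); WM=12
i=9 t=15 v=8: → [15,25),[12,22),[9,19),[6,16); WM=13; [3,13) fires=7
i=10 t=16 v=1: → [15,25),[12,22),[9,19); WM=13
i=11 t=17 v=1: → [15,25),[12,22),[9,19); WM=15
i=12 t=17 v=6: → [15,25),[12,22),[9,19); WM=15
i=13 t=19 v=2: → [18,28),[15,25),[12,22); WM=17; [6,16) fires=7
i=14 t=19 v=8: → [18,28),[15,25),[12,22); WM=17
i=15 t=23 v=1: → [21,31),[18,28),[15,25); WM=21; [9,19) fires=5
i=16 t=25 v=9: → [24,34),[21,31),[18,28); WM=21
i=17 t=26 v=2: → [24,34),[21,31),[18,28); WM=24; [12,22) fires=5
i=18 t=24 v=6: → [24,34),[21,31),[18,28),[15,25); WM=24
i=19 t=26 v=3: → [24,34),[21,31),[18,28); WM=24
i=20 t=29 v=2: → [27,37),[24,34),[21,31); WM=24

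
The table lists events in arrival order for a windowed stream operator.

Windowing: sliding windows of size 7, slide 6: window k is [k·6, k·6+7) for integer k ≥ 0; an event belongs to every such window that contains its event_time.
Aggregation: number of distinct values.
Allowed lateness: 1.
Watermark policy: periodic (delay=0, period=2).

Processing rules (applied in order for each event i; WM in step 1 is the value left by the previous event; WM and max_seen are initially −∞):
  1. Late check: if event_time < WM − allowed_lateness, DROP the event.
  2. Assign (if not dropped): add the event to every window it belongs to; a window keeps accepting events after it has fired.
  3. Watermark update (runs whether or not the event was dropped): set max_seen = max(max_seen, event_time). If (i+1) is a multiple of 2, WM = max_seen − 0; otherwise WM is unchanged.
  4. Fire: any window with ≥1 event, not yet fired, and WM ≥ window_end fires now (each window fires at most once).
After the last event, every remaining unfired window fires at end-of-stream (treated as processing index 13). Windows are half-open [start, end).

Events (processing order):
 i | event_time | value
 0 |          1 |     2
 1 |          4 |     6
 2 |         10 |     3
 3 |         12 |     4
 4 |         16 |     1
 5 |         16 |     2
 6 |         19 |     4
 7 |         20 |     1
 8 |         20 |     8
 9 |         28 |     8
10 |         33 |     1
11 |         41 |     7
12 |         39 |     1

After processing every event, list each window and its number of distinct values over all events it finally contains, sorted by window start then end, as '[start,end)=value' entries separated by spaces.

i=0 t=1 v=2: → [0,7); WM=−∞
i=1 t=4 v=6: → [0,7); WM=4
i=2 t=10 v=3: → [6,13); WM=4
i=3 t=12 v=4: → [12,19),[6,13); WM=12; [0,7) fires=2
i=4 t=16 v=1: → [12,19); WM=12
i=5 t=16 v=2: → [12,19); WM=16; [6,13) fires=2
i=6 t=19 v=4: → [18,25); WM=16
i=7 t=20 v=1: → [18,25); WM=20; [12,19) fires=3
i=8 t=20 v=8: → [18,25); WM=20
i=9 t=28 v=8: → [24,31); WM=28; [18,25) fires=3
i=10 t=33 v=1: → [30,37); WM=28
i=11 t=41 v=7: → [36,43); WM=41; [24,31) fires=1 [30,37) fires=1
i=12 t=39 v=1: DROP (t<41-1); WM=41

[0,7)=2 [6,13)=2 [12,19)=3 [18,25)=3 [24,31)=1 [30,37)=1 [36,43)=1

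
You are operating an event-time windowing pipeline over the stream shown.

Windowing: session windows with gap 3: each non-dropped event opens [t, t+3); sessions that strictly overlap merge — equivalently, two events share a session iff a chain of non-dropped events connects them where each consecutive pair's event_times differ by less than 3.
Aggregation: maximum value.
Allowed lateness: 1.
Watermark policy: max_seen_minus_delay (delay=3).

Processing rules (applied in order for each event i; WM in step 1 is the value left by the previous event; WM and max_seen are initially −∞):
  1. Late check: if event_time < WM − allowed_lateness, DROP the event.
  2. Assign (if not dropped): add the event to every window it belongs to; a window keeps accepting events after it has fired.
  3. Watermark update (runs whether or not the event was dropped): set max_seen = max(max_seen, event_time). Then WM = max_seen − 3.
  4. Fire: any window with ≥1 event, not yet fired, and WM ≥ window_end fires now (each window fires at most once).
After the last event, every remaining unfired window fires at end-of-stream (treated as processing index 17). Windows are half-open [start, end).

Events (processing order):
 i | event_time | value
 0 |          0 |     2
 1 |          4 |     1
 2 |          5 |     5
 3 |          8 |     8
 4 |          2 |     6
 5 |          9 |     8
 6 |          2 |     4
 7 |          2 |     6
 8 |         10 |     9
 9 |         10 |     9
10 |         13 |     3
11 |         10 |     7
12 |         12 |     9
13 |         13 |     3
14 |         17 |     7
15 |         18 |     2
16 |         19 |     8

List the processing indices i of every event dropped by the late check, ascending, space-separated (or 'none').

i=0 t=0 v=2: → [0,3); WM=-3
i=1 t=4 v=1: → [4,7); WM=1
i=2 t=5 v=5: → [4,8); WM=2
i=3 t=8 v=8: → [8,11); WM=5
i=4 t=2 v=6: DROP (t<5-1); WM=5
i=5 t=9 v=8: → [8,12); WM=6
i=6 t=2 v=4: DROP (t<6-1); WM=6
i=7 t=2 v=6: DROP (t<6-1); WM=6
i=8 t=10 v=9: → [8,13); WM=7
i=9 t=10 v=9: → [8,13); WM=7
i=10 t=13 v=3: → [13,16); WM=10
i=11 t=10 v=7: → [8,13); WM=10
i=12 t=12 v=9: → [8,16); WM=10
i=13 t=13 v=3: → [8,16); WM=10
i=14 t=17 v=7: → [17,20); WM=14
i=15 t=18 v=2: → [17,21); WM=15
i=16 t=19 v=8: → [17,22); WM=16

4 6 7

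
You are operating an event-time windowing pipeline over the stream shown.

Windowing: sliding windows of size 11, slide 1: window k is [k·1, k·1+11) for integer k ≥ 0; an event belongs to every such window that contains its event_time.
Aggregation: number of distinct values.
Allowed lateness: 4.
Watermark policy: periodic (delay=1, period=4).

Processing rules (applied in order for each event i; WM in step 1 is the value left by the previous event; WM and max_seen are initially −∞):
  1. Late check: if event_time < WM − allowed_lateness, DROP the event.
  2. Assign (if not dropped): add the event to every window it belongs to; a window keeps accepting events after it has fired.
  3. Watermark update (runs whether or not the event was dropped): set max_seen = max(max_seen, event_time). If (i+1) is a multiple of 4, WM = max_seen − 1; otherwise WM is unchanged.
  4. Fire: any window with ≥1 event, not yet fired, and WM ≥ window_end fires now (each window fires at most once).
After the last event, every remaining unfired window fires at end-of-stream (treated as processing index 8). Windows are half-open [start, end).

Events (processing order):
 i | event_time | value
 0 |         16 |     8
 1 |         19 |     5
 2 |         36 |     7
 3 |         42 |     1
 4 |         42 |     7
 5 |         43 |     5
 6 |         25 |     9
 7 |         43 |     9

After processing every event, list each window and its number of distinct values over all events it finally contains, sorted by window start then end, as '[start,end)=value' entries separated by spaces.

[6,17)=1 [7,18)=1 [8,19)=1 [9,20)=2 [10,21)=2 [11,22)=2 [12,23)=2 [13,24)=2 [14,25)=2 [15,26)=2 [16,27)=2 [17,28)=1 [18,29)=1 [19,30)=1 [26,37)=1 [27,38)=1 [28,39)=1 [29,40)=1 [30,41)=1 [31,42)=1 [32,43)=2 [33,44)=4 [34,45)=4 [35,46)=4 [36,47)=4 [37,48)=4 [38,49)=4 [39,50)=4 [40,51)=4 [41,52)=4 [42,53)=4 [43,54)=2

i=0 t=16 v=8: → [16,27),[15,26),[14,25),[13,24),[12,23),[11,22),[10,21),[9,20),[8,19),[7,18),[6,17); WM=−∞
i=1 t=19 v=5: → [19,30),[18,29),[17,28),[16,27),[15,26),[14,25),[13,24),[12,23),[11,22),[10,21),[9,20); WM=−∞
i=2 t=36 v=7: → [36,47),[35,46),[34,45),[33,44),[32,43),[31,42),[30,41),[29,40),[28,39),[27,38),[26,37); WM=−∞
i=3 t=42 v=1: → [42,53),[41,52),[40,51),[39,50),[38,49),[37,48),[36,47),[35,46),[34,45),[33,44),[32,43); WM=41; [6,17) fires=1 [7,18) fires=1 [8,19) fires=1 [9,20) fires=2 [10,21) fires=2 [11,22) fires=2 [12,23) fires=2 [13,24) fires=2 [14,25) fires=2 [15,26) fires=2 [16,27) fires=2 [17,28) fires=1 [18,29) fires=1 [19,30) fires=1 [26,37) fires=1 [27,38) fires=1 [28,39) fires=1 [29,40) fires=1 [30,41) fires=1
i=4 t=42 v=7: → [42,53),[41,52),[40,51),[39,50),[38,49),[37,48),[36,47),[35,46),[34,45),[33,44),[32,43); WM=41
i=5 t=43 v=5: → [43,54),[42,53),[41,52),[40,51),[39,50),[38,49),[37,48),[36,47),[35,46),[34,45),[33,44); WM=41
i=6 t=25 v=9: DROP (t<41-4); WM=41
i=7 t=43 v=9: → [43,54),[42,53),[41,52),[40,51),[39,50),[38,49),[37,48),[36,47),[35,46),[34,45),[33,44); WM=42; [31,42) fires=1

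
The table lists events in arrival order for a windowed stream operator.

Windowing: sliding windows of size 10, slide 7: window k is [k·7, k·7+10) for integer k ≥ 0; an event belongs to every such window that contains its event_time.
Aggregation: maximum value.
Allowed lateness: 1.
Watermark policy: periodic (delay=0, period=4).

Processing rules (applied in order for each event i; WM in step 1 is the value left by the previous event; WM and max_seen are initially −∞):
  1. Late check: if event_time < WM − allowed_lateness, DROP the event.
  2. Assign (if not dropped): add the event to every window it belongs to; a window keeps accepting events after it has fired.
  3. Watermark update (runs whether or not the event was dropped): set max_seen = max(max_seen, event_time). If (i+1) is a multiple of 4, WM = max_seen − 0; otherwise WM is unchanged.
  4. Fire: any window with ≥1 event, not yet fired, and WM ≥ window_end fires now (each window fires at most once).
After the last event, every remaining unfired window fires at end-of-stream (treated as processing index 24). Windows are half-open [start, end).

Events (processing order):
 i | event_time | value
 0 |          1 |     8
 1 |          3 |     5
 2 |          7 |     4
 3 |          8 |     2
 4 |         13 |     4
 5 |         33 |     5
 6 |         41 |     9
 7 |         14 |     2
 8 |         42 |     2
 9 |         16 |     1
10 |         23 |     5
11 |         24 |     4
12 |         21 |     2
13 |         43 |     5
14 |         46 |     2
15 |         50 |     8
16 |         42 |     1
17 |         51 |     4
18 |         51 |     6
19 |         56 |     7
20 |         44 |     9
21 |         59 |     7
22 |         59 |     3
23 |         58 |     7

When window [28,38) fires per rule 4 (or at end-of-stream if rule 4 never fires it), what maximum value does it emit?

i=0 t=1 v=8: → [0,10); WM=−∞
i=1 t=3 v=5: → [0,10); WM=−∞
i=2 t=7 v=4: → [7,17),[0,10); WM=−∞
i=3 t=8 v=2: → [7,17),[0,10); WM=8
i=4 t=13 v=4: → [7,17); WM=8
i=5 t=33 v=5: → [28,38); WM=8
i=6 t=41 v=9: → [35,45); WM=8
i=7 t=14 v=2: → [14,24),[7,17); WM=41; [0,10) fires=8 [7,17) fires=4 [14,24) fires=2 [28,38) fires=5
i=8 t=42 v=2: → [42,52),[35,45); WM=41
i=9 t=16 v=1: DROP (t<41-1); WM=41
i=10 t=23 v=5: DROP (t<41-1); WM=41
i=11 t=24 v=4: DROP (t<41-1); WM=42
i=12 t=21 v=2: DROP (t<42-1); WM=42
i=13 t=43 v=5: → [42,52),[35,45); WM=42
i=14 t=46 v=2: → [42,52); WM=42
i=15 t=50 v=8: → [49,59),[42,52); WM=50; [35,45) fires=9
i=16 t=42 v=1: DROP (t<50-1); WM=50
i=17 t=51 v=4: → [49,59),[42,52); WM=50
i=18 t=51 v=6: → [49,59),[42,52); WM=50
i=19 t=56 v=7: → [56,66),[49,59); WM=56; [42,52) fires=8
i=20 t=44 v=9: DROP (t<56-1); WM=56
i=21 t=59 v=7: → [56,66); WM=56
i=22 t=59 v=3: → [56,66); WM=56
i=23 t=58 v=7: → [56,66),[49,59); WM=59; [49,59) fires=8

5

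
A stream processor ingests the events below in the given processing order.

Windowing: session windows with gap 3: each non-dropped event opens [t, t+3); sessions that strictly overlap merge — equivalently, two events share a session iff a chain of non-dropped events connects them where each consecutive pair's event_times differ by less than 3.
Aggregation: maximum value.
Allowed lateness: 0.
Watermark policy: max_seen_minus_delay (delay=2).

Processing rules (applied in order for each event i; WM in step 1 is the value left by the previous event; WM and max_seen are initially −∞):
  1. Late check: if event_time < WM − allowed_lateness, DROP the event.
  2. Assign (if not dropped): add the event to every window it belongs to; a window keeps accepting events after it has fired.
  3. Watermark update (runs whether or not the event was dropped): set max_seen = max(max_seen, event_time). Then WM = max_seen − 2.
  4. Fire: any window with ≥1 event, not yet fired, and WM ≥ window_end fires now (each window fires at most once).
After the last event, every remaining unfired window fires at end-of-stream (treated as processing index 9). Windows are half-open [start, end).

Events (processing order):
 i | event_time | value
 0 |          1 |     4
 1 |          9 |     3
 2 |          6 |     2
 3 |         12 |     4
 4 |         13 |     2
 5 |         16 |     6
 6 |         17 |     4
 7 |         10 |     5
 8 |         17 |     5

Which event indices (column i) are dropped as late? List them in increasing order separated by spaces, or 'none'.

i=0 t=1 v=4: → [1,4); WM=-1
i=1 t=9 v=3: → [9,12); WM=7
i=2 t=6 v=2: DROP (t<7-0); WM=7
i=3 t=12 v=4: → [12,15); WM=10
i=4 t=13 v=2: → [12,16); WM=11
i=5 t=16 v=6: → [16,19); WM=14
i=6 t=17 v=4: → [16,20); WM=15
i=7 t=10 v=5: DROP (t<15-0); WM=15
i=8 t=17 v=5: → [16,20); WM=15

2 7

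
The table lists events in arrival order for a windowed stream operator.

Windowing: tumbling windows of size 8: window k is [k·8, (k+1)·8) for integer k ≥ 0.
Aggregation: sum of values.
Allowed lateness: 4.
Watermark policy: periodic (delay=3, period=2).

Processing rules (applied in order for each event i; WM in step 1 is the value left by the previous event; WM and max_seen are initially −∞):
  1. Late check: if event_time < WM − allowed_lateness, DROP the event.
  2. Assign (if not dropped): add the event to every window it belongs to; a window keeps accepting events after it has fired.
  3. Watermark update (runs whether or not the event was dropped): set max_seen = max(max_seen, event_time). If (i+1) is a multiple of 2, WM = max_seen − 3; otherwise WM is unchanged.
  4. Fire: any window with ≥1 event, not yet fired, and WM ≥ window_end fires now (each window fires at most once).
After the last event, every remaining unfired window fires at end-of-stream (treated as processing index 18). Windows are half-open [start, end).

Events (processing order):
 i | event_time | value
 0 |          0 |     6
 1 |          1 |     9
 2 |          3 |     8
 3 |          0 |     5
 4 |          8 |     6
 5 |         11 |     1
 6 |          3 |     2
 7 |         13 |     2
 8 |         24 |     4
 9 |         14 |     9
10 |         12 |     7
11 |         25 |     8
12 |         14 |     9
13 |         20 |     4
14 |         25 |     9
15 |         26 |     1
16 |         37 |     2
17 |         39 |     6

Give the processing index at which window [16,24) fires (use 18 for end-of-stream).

i=0 t=0 v=6: → [0,8); WM=−∞
i=1 t=1 v=9: → [0,8); WM=-2
i=2 t=3 v=8: → [0,8); WM=-2
i=3 t=0 v=5: → [0,8); WM=0
i=4 t=8 v=6: → [8,16); WM=0
i=5 t=11 v=1: → [8,16); WM=8; [0,8) fires=28
i=6 t=3 v=2: DROP (t<8-4); WM=8
i=7 t=13 v=2: → [8,16); WM=10
i=8 t=24 v=4: → [24,32); WM=10
i=9 t=14 v=9: → [8,16); WM=21; [8,16) fires=18
i=10 t=12 v=7: DROP (t<21-4); WM=21
i=11 t=25 v=8: → [24,32); WM=22
i=12 t=14 v=9: DROP (t<22-4); WM=22
i=13 t=20 v=4: → [16,24); WM=22
i=14 t=25 v=9: → [24,32); WM=22
i=15 t=26 v=1: → [24,32); WM=23
i=16 t=37 v=2: → [32,40); WM=23
i=17 t=39 v=6: → [32,40); WM=36; [16,24) fires=4 [24,32) fires=22

17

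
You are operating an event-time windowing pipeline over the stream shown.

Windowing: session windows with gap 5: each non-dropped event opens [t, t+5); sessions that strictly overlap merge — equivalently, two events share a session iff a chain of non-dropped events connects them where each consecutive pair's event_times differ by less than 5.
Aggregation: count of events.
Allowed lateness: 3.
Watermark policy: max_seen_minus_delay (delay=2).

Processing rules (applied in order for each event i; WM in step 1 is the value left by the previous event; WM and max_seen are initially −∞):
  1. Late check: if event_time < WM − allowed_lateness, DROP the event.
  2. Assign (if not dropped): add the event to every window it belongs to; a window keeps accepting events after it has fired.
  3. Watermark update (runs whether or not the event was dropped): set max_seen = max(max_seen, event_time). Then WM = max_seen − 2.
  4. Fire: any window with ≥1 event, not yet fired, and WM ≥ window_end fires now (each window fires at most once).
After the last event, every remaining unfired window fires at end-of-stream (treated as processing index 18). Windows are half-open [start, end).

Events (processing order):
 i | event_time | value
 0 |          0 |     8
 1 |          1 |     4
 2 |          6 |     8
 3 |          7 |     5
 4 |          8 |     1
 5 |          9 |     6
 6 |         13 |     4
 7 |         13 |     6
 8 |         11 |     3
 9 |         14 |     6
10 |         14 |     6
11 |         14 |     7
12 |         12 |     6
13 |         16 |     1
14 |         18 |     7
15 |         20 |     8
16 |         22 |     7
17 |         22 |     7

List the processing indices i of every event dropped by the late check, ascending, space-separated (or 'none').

none

i=0 t=0 v=8: → [0,5); WM=-2
i=1 t=1 v=4: → [0,6); WM=-1
i=2 t=6 v=8: → [6,11); WM=4
i=3 t=7 v=5: → [6,12); WM=5
i=4 t=8 v=1: → [6,13); WM=6
i=5 t=9 v=6: → [6,14); WM=7
i=6 t=13 v=4: → [6,18); WM=11
i=7 t=13 v=6: → [6,18); WM=11
i=8 t=11 v=3: → [6,18); WM=11
i=9 t=14 v=6: → [6,19); WM=12
i=10 t=14 v=6: → [6,19); WM=12
i=11 t=14 v=7: → [6,19); WM=12
i=12 t=12 v=6: → [6,19); WM=12
i=13 t=16 v=1: → [6,21); WM=14
i=14 t=18 v=7: → [6,23); WM=16
i=15 t=20 v=8: → [6,25); WM=18
i=16 t=22 v=7: → [6,27); WM=20
i=17 t=22 v=7: → [6,27); WM=20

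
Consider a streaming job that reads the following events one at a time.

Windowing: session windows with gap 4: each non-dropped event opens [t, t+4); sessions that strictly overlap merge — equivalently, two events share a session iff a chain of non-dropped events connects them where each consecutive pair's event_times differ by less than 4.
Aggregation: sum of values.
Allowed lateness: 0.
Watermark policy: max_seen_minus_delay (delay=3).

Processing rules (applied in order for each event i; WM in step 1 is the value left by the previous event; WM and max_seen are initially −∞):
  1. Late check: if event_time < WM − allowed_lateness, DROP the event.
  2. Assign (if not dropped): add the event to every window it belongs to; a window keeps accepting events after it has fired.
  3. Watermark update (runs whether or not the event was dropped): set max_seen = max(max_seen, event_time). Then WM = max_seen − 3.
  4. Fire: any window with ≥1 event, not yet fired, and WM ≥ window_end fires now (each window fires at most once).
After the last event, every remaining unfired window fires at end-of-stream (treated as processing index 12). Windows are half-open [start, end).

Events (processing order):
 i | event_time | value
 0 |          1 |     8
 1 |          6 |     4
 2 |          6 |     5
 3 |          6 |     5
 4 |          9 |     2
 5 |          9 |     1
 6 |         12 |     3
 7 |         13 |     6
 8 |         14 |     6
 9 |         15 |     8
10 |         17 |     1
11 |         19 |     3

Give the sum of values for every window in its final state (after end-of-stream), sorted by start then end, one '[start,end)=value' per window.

i=0 t=1 v=8: → [1,5); WM=-2
i=1 t=6 v=4: → [6,10); WM=3
i=2 t=6 v=5: → [6,10); WM=3
i=3 t=6 v=5: → [6,10); WM=3
i=4 t=9 v=2: → [6,13); WM=6
i=5 t=9 v=1: → [6,13); WM=6
i=6 t=12 v=3: → [6,16); WM=9
i=7 t=13 v=6: → [6,17); WM=10
i=8 t=14 v=6: → [6,18); WM=11
i=9 t=15 v=8: → [6,19); WM=12
i=10 t=17 v=1: → [6,21); WM=14
i=11 t=19 v=3: → [6,23); WM=16

[1,5)=8 [6,23)=44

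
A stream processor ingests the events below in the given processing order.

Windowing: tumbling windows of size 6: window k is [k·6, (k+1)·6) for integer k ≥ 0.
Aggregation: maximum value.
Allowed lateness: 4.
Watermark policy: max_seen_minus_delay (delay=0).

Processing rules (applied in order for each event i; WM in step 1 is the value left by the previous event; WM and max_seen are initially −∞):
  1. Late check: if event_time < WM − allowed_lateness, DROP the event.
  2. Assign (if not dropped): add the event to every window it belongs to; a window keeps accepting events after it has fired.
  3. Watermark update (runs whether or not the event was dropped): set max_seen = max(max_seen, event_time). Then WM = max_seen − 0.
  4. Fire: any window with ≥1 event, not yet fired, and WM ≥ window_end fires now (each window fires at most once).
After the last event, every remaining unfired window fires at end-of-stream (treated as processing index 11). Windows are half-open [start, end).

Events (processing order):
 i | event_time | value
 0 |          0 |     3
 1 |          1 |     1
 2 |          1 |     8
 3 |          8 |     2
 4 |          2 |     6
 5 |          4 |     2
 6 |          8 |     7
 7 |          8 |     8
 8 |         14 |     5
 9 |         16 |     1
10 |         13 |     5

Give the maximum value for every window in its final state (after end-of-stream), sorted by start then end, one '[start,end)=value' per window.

[0,6)=8 [6,12)=8 [12,18)=5

i=0 t=0 v=3: → [0,6); WM=0
i=1 t=1 v=1: → [0,6); WM=1
i=2 t=1 v=8: → [0,6); WM=1
i=3 t=8 v=2: → [6,12); WM=8; [0,6) fires=8
i=4 t=2 v=6: DROP (t<8-4); WM=8
i=5 t=4 v=2: → [0,6); WM=8
i=6 t=8 v=7: → [6,12); WM=8
i=7 t=8 v=8: → [6,12); WM=8
i=8 t=14 v=5: → [12,18); WM=14; [6,12) fires=8
i=9 t=16 v=1: → [12,18); WM=16
i=10 t=13 v=5: → [12,18); WM=16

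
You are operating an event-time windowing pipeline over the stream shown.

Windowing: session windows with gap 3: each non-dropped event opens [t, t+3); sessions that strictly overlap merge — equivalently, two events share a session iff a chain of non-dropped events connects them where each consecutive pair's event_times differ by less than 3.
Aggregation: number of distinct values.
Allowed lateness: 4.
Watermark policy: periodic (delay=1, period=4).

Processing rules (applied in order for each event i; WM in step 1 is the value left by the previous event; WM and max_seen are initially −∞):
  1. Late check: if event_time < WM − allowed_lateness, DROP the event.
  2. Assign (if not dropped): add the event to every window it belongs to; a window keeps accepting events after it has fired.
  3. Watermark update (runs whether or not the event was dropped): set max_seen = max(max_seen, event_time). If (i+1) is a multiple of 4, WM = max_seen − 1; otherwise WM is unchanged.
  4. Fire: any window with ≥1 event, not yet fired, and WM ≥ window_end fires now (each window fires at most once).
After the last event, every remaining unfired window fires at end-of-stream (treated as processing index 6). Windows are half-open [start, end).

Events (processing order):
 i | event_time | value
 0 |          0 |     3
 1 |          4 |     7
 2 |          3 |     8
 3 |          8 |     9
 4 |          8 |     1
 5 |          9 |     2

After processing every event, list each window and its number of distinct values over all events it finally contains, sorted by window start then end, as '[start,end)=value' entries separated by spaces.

[0,3)=1 [3,7)=2 [8,12)=3

i=0 t=0 v=3: → [0,3); WM=−∞
i=1 t=4 v=7: → [4,7); WM=−∞
i=2 t=3 v=8: → [3,7); WM=−∞
i=3 t=8 v=9: → [8,11); WM=7
i=4 t=8 v=1: → [8,11); WM=7
i=5 t=9 v=2: → [8,12); WM=7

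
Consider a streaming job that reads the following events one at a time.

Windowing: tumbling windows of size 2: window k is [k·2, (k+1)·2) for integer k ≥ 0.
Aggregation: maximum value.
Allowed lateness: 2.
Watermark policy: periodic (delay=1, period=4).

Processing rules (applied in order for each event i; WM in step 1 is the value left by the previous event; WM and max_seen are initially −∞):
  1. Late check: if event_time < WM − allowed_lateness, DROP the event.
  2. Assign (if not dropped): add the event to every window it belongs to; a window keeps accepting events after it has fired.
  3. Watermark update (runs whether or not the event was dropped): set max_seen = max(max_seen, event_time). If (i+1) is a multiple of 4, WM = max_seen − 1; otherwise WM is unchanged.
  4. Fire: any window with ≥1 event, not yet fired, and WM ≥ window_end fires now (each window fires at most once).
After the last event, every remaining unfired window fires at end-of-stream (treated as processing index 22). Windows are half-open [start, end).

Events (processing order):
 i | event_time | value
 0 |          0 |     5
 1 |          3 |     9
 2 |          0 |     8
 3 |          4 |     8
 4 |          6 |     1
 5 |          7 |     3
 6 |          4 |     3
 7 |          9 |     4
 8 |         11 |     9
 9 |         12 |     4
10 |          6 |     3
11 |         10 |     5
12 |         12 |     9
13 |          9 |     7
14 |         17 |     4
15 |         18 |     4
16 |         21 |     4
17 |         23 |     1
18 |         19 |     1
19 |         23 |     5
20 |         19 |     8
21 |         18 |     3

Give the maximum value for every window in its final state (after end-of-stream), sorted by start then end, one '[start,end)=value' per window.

[0,2)=8 [2,4)=9 [4,6)=8 [6,8)=3 [8,10)=7 [10,12)=9 [12,14)=9 [16,18)=4 [18,20)=4 [20,22)=4 [22,24)=5

i=0 t=0 v=5: → [0,2); WM=−∞
i=1 t=3 v=9: → [2,4); WM=−∞
i=2 t=0 v=8: → [0,2); WM=−∞
i=3 t=4 v=8: → [4,6); WM=3; [0,2) fires=8
i=4 t=6 v=1: → [6,8); WM=3
i=5 t=7 v=3: → [6,8); WM=3
i=6 t=4 v=3: → [4,6); WM=3
i=7 t=9 v=4: → [8,10); WM=8; [2,4) fires=9 [4,6) fires=8 [6,8) fires=3
i=8 t=11 v=9: → [10,12); WM=8
i=9 t=12 v=4: → [12,14); WM=8
i=10 t=6 v=3: → [6,8); WM=8
i=11 t=10 v=5: → [10,12); WM=11; [8,10) fires=4
i=12 t=12 v=9: → [12,14); WM=11
i=13 t=9 v=7: → [8,10); WM=11
i=14 t=17 v=4: → [16,18); WM=11
i=15 t=18 v=4: → [18,20); WM=17; [10,12) fires=9 [12,14) fires=9
i=16 t=21 v=4: → [20,22); WM=17
i=17 t=23 v=1: → [22,24); WM=17
i=18 t=19 v=1: → [18,20); WM=17
i=19 t=23 v=5: → [22,24); WM=22; [16,18) fires=4 [18,20) fires=4 [20,22) fires=4
i=20 t=19 v=8: DROP (t<22-2); WM=22
i=21 t=18 v=3: DROP (t<22-2); WM=22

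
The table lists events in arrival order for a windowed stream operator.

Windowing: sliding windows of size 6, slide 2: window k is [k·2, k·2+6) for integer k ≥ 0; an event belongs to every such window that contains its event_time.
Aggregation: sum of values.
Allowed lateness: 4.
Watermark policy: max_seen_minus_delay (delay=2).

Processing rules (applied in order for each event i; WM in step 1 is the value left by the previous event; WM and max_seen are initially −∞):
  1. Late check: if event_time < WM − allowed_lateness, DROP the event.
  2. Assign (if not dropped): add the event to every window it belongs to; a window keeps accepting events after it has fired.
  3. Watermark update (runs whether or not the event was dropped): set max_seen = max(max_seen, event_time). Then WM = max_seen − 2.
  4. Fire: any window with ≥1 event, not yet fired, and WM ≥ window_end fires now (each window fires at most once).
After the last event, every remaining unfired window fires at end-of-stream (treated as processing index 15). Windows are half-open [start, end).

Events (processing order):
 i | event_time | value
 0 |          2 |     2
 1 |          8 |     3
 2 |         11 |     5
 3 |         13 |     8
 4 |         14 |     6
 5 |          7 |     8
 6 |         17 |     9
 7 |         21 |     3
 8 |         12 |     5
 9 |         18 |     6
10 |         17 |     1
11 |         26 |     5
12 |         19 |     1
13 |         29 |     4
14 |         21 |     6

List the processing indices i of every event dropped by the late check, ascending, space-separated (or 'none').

5 8 12 14

i=0 t=2 v=2: → [2,8),[0,6); WM=0
i=1 t=8 v=3: → [8,14),[6,12),[4,10); WM=6; [0,6) fires=2
i=2 t=11 v=5: → [10,16),[8,14),[6,12); WM=9; [2,8) fires=2
i=3 t=13 v=8: → [12,18),[10,16),[8,14); WM=11; [4,10) fires=3
i=4 t=14 v=6: → [14,20),[12,18),[10,16); WM=12; [6,12) fires=8
i=5 t=7 v=8: DROP (t<12-4); WM=12
i=6 t=17 v=9: → [16,22),[14,20),[12,18); WM=15; [8,14) fires=16
i=7 t=21 v=3: → [20,26),[18,24),[16,22); WM=19; [10,16) fires=19 [12,18) fires=23
i=8 t=12 v=5: DROP (t<19-4); WM=19
i=9 t=18 v=6: → [18,24),[16,22),[14,20); WM=19
i=10 t=17 v=1: → [16,22),[14,20),[12,18); WM=19
i=11 t=26 v=5: → [26,32),[24,30),[22,28); WM=24; [14,20) fires=22 [16,22) fires=19 [18,24) fires=9
i=12 t=19 v=1: DROP (t<24-4); WM=24
i=13 t=29 v=4: → [28,34),[26,32),[24,30); WM=27; [20,26) fires=3
i=14 t=21 v=6: DROP (t<27-4); WM=27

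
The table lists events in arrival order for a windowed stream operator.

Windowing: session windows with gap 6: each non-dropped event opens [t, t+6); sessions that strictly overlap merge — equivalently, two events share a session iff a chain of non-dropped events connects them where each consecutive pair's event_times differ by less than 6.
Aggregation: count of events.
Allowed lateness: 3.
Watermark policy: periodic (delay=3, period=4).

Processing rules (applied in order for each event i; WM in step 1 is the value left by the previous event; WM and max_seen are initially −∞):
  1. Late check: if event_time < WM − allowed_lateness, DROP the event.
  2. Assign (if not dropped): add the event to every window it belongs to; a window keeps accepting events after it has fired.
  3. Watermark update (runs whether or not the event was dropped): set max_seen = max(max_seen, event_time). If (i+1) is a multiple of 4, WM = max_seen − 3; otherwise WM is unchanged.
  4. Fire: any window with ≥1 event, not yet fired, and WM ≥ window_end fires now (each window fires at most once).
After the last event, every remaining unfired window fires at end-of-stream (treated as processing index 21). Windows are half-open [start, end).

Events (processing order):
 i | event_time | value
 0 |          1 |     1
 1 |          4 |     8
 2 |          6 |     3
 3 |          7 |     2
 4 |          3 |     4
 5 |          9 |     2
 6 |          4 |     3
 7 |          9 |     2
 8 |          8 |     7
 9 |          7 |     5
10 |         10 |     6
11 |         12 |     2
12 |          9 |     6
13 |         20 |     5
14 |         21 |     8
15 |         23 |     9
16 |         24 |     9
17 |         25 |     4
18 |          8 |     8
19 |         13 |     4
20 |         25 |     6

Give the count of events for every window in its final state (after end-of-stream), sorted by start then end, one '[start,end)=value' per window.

i=0 t=1 v=1: → [1,7); WM=−∞
i=1 t=4 v=8: → [1,10); WM=−∞
i=2 t=6 v=3: → [1,12); WM=−∞
i=3 t=7 v=2: → [1,13); WM=4
i=4 t=3 v=4: → [1,13); WM=4
i=5 t=9 v=2: → [1,15); WM=4
i=6 t=4 v=3: → [1,15); WM=4
i=7 t=9 v=2: → [1,15); WM=6
i=8 t=8 v=7: → [1,15); WM=6
i=9 t=7 v=5: → [1,15); WM=6
i=10 t=10 v=6: → [1,16); WM=6
i=11 t=12 v=2: → [1,18); WM=9
i=12 t=9 v=6: → [1,18); WM=9
i=13 t=20 v=5: → [20,26); WM=9
i=14 t=21 v=8: → [20,27); WM=9
i=15 t=23 v=9: → [20,29); WM=20
i=16 t=24 v=9: → [20,30); WM=20
i=17 t=25 v=4: → [20,31); WM=20
i=18 t=8 v=8: DROP (t<20-3); WM=20
i=19 t=13 v=4: DROP (t<20-3); WM=22
i=20 t=25 v=6: → [20,31); WM=22

[1,18)=13 [20,31)=6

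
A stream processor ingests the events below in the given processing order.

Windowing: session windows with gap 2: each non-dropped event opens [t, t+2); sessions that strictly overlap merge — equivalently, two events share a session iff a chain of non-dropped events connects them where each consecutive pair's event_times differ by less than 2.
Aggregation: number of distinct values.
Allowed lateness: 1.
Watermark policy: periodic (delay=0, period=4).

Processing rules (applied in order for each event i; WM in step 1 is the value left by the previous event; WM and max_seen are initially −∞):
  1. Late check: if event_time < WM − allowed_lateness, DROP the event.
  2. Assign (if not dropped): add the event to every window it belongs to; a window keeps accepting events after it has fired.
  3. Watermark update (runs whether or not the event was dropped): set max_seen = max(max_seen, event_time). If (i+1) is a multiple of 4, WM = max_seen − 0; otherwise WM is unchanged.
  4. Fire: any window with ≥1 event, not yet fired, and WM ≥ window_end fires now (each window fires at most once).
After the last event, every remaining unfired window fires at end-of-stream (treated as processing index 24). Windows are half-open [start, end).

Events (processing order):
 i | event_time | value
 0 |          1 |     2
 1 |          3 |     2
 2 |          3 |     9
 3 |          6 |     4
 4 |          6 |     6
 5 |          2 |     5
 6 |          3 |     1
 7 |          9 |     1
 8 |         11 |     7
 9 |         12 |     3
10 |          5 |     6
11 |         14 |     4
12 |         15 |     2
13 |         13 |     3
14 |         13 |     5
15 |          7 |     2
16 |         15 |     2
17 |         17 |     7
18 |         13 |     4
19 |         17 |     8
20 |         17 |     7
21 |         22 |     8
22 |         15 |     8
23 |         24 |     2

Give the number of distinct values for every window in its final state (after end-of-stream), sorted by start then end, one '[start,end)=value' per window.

[1,3)=1 [3,5)=2 [6,8)=2 [9,11)=1 [11,17)=5 [17,19)=2 [22,24)=1 [24,26)=1

i=0 t=1 v=2: → [1,3); WM=−∞
i=1 t=3 v=2: → [3,5); WM=−∞
i=2 t=3 v=9: → [3,5); WM=−∞
i=3 t=6 v=4: → [6,8); WM=6
i=4 t=6 v=6: → [6,8); WM=6
i=5 t=2 v=5: DROP (t<6-1); WM=6
i=6 t=3 v=1: DROP (t<6-1); WM=6
i=7 t=9 v=1: → [9,11); WM=9
i=8 t=11 v=7: → [11,13); WM=9
i=9 t=12 v=3: → [11,14); WM=9
i=10 t=5 v=6: DROP (t<9-1); WM=9
i=11 t=14 v=4: → [14,16); WM=14
i=12 t=15 v=2: → [14,17); WM=14
i=13 t=13 v=3: → [11,17); WM=14
i=14 t=13 v=5: → [11,17); WM=14
i=15 t=7 v=2: DROP (t<14-1); WM=15
i=16 t=15 v=2: → [11,17); WM=15
i=17 t=17 v=7: → [17,19); WM=15
i=18 t=13 v=4: DROP (t<15-1); WM=15
i=19 t=17 v=8: → [17,19); WM=17
i=20 t=17 v=7: → [17,19); WM=17
i=21 t=22 v=8: → [22,24); WM=17
i=22 t=15 v=8: DROP (t<17-1); WM=17
i=23 t=24 v=2: → [24,26); WM=24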